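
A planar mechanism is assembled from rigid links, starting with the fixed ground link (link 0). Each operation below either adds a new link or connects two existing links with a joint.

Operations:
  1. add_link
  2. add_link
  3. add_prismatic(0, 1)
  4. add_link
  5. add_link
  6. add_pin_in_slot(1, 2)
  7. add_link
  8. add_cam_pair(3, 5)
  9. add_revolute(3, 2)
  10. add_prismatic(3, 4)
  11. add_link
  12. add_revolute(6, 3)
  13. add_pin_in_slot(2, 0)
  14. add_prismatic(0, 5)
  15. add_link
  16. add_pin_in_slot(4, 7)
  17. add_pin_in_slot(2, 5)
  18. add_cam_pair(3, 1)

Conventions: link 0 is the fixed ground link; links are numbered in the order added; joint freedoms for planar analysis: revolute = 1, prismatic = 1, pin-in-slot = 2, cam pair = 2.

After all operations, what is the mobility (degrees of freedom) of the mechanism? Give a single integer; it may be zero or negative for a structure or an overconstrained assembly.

link 0 = ground. State L|J1|J2 = 1|0|0
+link1  2|0|0
+link2  3|0|0
P(0,1) f=1→J1  3|1|0
+link3  4|1|0
+link4  5|1|0
PS(1,2) f=2→J2  5|1|1
+link5  6|1|1
C(3,5) f=2→J2  6|1|2
R(3,2) f=1→J1  6|2|2
P(3,4) f=1→J1  6|3|2
+link6  7|3|2
R(6,3) f=1→J1  7|4|2
PS(2,0) f=2→J2  7|4|3
P(0,5) f=1→J1  7|5|3
+link7  8|5|3
PS(4,7) f=2→J2  8|5|4
PS(2,5) f=2→J2  8|5|5
C(3,1) f=2→J2  8|5|6
M = 3(8−1)−2·5−6 = 21−10−6 = 5

M = 5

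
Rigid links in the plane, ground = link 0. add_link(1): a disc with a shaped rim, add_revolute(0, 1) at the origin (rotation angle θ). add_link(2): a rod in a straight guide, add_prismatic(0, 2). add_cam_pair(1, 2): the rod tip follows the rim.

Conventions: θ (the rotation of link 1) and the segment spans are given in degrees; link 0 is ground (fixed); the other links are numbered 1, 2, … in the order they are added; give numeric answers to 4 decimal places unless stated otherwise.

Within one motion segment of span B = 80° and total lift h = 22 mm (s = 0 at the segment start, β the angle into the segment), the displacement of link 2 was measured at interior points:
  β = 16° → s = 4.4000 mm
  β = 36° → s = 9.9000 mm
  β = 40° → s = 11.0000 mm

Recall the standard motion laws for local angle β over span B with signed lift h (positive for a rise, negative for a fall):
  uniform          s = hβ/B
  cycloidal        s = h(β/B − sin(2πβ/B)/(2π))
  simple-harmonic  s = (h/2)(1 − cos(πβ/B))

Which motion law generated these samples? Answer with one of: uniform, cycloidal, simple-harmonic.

candidates at β/B = r: uniform s = h·r (linear in β); cycloidal s = h·(r − sin(2πr)/(2π)); simple-harmonic s = (h/2)(1 − cos(πr))
β=16°: printed 4.4000 | uniform 4.4000, cycloidal 1.0700, simple-harmonic 2.1008
β=36°: printed 9.9000 | uniform 9.9000, cycloidal 8.8180, simple-harmonic 9.2792
β=40°: printed 11.0000 | uniform 11.0000, cycloidal 11.0000, simple-harmonic 11.0000
only one law matches every sample → uniform

uniform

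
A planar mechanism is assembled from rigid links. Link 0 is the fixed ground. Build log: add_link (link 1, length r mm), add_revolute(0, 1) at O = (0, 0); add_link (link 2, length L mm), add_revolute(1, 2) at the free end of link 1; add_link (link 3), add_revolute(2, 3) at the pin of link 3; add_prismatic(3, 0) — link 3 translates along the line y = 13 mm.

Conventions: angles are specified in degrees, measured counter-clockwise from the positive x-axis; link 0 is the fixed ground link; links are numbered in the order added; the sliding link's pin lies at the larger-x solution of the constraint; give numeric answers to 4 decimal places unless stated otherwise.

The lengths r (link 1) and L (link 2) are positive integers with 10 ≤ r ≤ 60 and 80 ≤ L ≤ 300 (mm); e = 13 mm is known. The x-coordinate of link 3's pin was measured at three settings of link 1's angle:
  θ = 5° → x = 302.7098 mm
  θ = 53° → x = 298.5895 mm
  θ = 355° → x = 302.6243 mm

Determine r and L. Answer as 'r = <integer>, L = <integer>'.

constraint per measurement: (x − r cos θ)² + (r sin θ − e)² = L²
subtracting the θ₁ and θ₂ equations cancels the r² and L² terms:
r = (x₁² − x₂²) / (2[(x₁cos θ₁ + e sin θ₁) − (x₂cos θ₂ + e sin θ₂)]) = 11.0002 → r = 11
L² = (x₁ − r cos θ₁)² + (r sin θ₁ − e)² = 85264.0227 → L = 292.0000 → L = 292
check at θ₃=355°: x = 302.6243 (printed 302.6243) ✓

r = 11, L = 292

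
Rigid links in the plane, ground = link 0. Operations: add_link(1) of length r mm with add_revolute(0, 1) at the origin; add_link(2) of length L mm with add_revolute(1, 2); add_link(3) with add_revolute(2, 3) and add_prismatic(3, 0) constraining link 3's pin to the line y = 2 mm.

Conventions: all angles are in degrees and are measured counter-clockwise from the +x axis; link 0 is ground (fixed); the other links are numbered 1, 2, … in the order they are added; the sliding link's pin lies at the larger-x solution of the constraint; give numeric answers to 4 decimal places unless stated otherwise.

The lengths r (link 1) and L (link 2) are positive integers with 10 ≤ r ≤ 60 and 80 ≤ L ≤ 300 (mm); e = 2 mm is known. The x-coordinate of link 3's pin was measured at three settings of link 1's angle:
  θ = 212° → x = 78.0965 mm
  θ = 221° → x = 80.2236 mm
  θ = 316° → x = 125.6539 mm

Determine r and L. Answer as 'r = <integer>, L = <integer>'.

constraint per measurement: (x − r cos θ)² + (r sin θ − e)² = L²
subtracting the θ₁ and θ₂ equations cancels the r² and L² terms:
r = (x₁² − x₂²) / (2[(x₁cos θ₁ + e sin θ₁) − (x₂cos θ₂ + e sin θ₂)]) = 30.9992 → r = 31
L² = (x₁ − r cos θ₁)² + (r sin θ₁ − e)² = 11236.0078 → L = 106.0000 → L = 106
check at θ₃=316°: x = 125.6539 (printed 125.6539) ✓

r = 31, L = 106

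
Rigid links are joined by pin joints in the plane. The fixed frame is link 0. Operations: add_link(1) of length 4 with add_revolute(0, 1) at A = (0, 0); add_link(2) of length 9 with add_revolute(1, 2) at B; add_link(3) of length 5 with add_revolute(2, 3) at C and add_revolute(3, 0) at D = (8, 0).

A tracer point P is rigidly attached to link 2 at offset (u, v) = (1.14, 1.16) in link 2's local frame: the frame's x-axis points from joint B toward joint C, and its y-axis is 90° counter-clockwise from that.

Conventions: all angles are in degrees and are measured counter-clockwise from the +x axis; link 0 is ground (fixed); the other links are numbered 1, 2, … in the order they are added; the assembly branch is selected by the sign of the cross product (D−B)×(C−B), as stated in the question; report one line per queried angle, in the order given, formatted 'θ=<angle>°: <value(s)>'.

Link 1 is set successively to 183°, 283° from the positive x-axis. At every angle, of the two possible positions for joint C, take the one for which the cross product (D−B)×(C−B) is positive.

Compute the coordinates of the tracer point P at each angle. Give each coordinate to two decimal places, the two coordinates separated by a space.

A=(0,0), D=(8.00,0)
θ=183°: B = A + 4.00·(cos183°, sin183°) = (-3.9945, -0.2093)
θ=183°: |BD| = 11.9963
θ=183°: circle(B,9.00) ∩ circle(D,5.00): a=8.3322, h=3.4021
θ=183°:   candidates: C₊=(4.2771,3.3376) cross=40.813; C₋=(4.3958,-3.4655) cross=-40.813
θ=183°:   branch + wants cross > 0 → take C=(4.2771,3.3376) (cross=40.813)
θ=183°: ex = (C−B)/|BC| = (0.9191,0.3941); ey = (-0.3941,0.9191)
θ=183°: P = B + 1.14·ex + 1.16·ey = (-3.4039,1.3061)
θ=283°: B = A + 4.00·(cos283°, sin283°) = (0.8998, -3.8975)
θ=283°: |BD| = 8.0996
θ=283°: circle(B,9.00) ∩ circle(D,5.00): a=7.5068, h=4.9647
θ=283°:   candidates: C₊=(5.0913,4.0669) cross=40.212; C₋=(9.8693,-4.6374) cross=-40.212
θ=283°:   branch + wants cross > 0 → take C=(5.0913,4.0669) (cross=40.212)
θ=283°: ex = (C−B)/|BC| = (0.4657,0.8849); ey = (-0.8849,0.4657)
θ=283°: P = B + 1.14·ex + 1.16·ey = (0.4042,-2.3484)

θ=183°: -3.40 1.31
θ=283°: 0.40 -2.35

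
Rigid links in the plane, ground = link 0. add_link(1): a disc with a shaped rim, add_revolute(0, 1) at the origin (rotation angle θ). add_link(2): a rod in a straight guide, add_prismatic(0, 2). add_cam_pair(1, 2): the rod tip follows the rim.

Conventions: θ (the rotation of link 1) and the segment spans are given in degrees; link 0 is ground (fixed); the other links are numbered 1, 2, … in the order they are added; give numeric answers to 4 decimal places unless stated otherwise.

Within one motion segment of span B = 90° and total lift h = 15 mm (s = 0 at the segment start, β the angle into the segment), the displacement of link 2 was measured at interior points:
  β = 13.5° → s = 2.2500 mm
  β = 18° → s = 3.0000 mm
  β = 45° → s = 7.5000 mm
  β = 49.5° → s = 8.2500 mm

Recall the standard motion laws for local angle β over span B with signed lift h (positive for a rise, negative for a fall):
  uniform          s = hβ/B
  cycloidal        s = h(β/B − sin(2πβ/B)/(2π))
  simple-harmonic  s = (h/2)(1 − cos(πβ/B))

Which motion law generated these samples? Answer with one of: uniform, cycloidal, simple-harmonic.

candidates at β/B = r: uniform s = h·r (linear in β); cycloidal s = h·(r − sin(2πr)/(2π)); simple-harmonic s = (h/2)(1 − cos(πr))
β=13.5°: printed 2.2500 | uniform 2.2500, cycloidal 0.3186, simple-harmonic 0.8175
β=18°: printed 3.0000 | uniform 3.0000, cycloidal 0.7295, simple-harmonic 1.4324
β=45°: printed 7.5000 | uniform 7.5000, cycloidal 7.5000, simple-harmonic 7.5000
β=49.5°: printed 8.2500 | uniform 8.2500, cycloidal 8.9877, simple-harmonic 8.6733
only one law matches every sample → uniform

uniform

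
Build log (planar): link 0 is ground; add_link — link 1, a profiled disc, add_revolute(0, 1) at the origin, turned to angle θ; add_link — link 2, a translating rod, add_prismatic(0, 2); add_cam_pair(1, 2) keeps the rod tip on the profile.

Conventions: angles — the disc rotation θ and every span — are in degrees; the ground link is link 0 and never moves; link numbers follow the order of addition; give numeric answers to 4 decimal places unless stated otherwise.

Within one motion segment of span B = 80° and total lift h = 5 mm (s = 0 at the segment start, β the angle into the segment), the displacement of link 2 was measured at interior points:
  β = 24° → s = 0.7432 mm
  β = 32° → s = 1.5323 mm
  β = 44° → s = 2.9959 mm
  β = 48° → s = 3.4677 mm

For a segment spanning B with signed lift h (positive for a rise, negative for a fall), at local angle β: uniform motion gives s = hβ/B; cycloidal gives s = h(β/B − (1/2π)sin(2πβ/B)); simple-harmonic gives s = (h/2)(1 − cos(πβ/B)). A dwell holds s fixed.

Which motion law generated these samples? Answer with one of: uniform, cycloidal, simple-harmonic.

candidates at β/B = r: uniform s = h·r (linear in β); cycloidal s = h·(r − sin(2πr)/(2π)); simple-harmonic s = (h/2)(1 − cos(πr))
β=24°: printed 0.7432 | uniform 1.5000, cycloidal 0.7432, simple-harmonic 1.0305
β=32°: printed 1.5323 | uniform 2.0000, cycloidal 1.5323, simple-harmonic 1.7275
β=44°: printed 2.9959 | uniform 2.7500, cycloidal 2.9959, simple-harmonic 2.8911
β=48°: printed 3.4677 | uniform 3.0000, cycloidal 3.4677, simple-harmonic 3.2725
only one law matches every sample → cycloidal

cycloidal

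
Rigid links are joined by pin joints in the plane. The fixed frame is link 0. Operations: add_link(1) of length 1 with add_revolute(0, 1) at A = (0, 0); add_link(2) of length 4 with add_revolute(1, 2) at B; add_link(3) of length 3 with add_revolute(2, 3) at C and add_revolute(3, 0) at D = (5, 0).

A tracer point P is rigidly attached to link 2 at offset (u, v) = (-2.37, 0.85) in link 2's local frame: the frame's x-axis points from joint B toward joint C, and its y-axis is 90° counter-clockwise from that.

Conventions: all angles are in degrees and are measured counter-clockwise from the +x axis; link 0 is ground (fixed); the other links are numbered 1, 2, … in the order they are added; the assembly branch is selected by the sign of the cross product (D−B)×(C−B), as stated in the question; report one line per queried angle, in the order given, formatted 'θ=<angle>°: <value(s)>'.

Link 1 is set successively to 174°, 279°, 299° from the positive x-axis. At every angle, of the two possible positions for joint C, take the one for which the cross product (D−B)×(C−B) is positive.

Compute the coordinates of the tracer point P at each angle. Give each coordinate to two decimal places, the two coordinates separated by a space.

A=(0,0), D=(5.00,0)
θ=174°: B = A + 1.00·(cos174°, sin174°) = (-0.9945, 0.1045)
θ=174°: |BD| = 5.9954
θ=174°: circle(B,4.00) ∩ circle(D,3.00): a=3.5815, h=1.7813
θ=174°:   candidates: C₊=(2.6175,1.8231) cross=10.679; C₋=(2.5554,-1.7389) cross=-10.679
θ=174°:   branch + wants cross > 0 → take C=(2.6175,1.8231) (cross=10.679)
θ=174°: ex = (C−B)/|BC| = (0.9030,0.4296); ey = (-0.4296,0.9030)
θ=174°: P = B + -2.37·ex + 0.85·ey = (-3.4998,-0.1462)
θ=279°: B = A + 1.00·(cos279°, sin279°) = (0.1564, -0.9877)
θ=279°: |BD| = 4.9432
θ=279°: circle(B,4.00) ∩ circle(D,3.00): a=3.1797, h=2.4269
θ=279°:   candidates: C₊=(2.7871,2.0256) cross=11.997; C₋=(3.7569,-2.7303) cross=-11.997
θ=279°:   branch + wants cross > 0 → take C=(2.7871,2.0256) (cross=11.997)
θ=279°: ex = (C−B)/|BC| = (0.6577,0.7533); ey = (-0.7533,0.6577)
θ=279°: P = B + -2.37·ex + 0.85·ey = (-2.0425,-2.2140)
θ=299°: B = A + 1.00·(cos299°, sin299°) = (0.4848, -0.8746)
θ=299°: |BD| = 4.5991
θ=299°: circle(B,4.00) ∩ circle(D,3.00): a=3.0606, h=2.5754
θ=299°:   candidates: C₊=(2.9998,2.2359) cross=11.845; C₋=(3.9793,-2.8210) cross=-11.845
θ=299°:   branch + wants cross > 0 → take C=(2.9998,2.2359) (cross=11.845)
θ=299°: ex = (C−B)/|BC| = (0.6287,0.7776); ey = (-0.7776,0.6287)
θ=299°: P = B + -2.37·ex + 0.85·ey = (-1.6663,-2.1831)

θ=174°: -3.50 -0.15
θ=279°: -2.04 -2.21
θ=299°: -1.67 -2.18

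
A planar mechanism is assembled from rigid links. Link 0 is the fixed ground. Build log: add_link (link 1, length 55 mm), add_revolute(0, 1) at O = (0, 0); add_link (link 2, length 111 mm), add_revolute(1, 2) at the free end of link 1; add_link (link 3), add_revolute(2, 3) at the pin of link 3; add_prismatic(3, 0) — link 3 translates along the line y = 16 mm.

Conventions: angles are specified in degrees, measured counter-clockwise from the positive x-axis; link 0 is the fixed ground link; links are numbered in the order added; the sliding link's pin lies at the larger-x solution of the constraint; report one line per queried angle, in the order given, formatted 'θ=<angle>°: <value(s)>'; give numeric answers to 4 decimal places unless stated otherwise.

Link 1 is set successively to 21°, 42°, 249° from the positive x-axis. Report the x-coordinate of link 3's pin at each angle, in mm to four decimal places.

geometry: r = 55 mm, L = 111 mm, e = 16 mm
θ=21°: crank pin P = (r cos θ, r sin θ) = (51.346923, 19.710237)
θ=21°: h = r sin θ − e = 19.710237 − 16 = 3.710237
θ=21°: x = r cos θ + √(L² − h²) = 51.346923 + 110.937974 = 162.284898
θ=42°: crank pin P = (r cos θ, r sin θ) = (40.872965, 36.802183)
θ=42°: h = r sin θ − e = 36.802183 − 16 = 20.802183
θ=42°: x = r cos θ + √(L² − h²) = 40.872965 + 109.033340 = 149.906305
θ=249°: crank pin P = (r cos θ, r sin θ) = (-19.710237, -51.346923)
θ=249°: h = r sin θ − e = -51.346923 − 16 = -67.346923
θ=249°: x = r cos θ + √(L² − h²) = -19.710237 + 88.234868 = 68.524631

θ=21°: 162.2849
θ=42°: 149.9063
θ=249°: 68.5246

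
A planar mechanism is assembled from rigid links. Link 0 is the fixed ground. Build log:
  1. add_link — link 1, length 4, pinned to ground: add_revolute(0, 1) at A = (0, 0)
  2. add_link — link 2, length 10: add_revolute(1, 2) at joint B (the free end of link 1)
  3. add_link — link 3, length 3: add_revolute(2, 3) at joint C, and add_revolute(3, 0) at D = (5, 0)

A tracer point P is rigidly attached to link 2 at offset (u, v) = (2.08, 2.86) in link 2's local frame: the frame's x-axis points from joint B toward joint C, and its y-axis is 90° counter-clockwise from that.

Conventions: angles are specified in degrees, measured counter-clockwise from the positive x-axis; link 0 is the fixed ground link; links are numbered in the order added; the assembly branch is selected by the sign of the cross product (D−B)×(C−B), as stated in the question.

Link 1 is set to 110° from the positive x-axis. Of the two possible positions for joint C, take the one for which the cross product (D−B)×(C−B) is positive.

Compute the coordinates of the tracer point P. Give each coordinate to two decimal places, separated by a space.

A=(0,0), D=(5.00,0)
B = A + 4.00·(cos110°, sin110°) = (-1.3681, 3.7588)
|BD| = 7.3946
circle(B,10.00) ∩ circle(D,3.00): a=9.8504, h=1.7231
  candidates: C₊=(7.9907,0.2356) cross=12.742; C₋=(6.2390,-2.7322) cross=-12.742
  branch + wants cross > 0 → take C=(7.9907,0.2356) (cross=12.742)
ex = (C−B)/|BC| = (0.9359,-0.3523); ey = (0.3523,0.9359)
P = B + 2.08·ex + 2.86·ey = (1.5862,5.7026)

1.59 5.70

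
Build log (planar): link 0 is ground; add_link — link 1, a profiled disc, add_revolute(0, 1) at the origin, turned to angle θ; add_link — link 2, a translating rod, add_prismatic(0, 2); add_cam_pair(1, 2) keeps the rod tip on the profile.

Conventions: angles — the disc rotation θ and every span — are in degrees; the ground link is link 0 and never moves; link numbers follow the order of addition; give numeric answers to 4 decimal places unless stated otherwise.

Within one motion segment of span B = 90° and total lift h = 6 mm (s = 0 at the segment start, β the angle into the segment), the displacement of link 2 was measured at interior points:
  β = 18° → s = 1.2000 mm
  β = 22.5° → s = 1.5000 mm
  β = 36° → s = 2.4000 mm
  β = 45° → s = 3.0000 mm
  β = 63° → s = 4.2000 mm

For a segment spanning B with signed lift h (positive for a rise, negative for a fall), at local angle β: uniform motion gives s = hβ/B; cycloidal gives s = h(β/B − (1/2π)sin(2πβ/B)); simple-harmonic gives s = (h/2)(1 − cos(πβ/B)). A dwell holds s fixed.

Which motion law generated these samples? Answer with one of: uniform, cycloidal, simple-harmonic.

candidates at β/B = r: uniform s = h·r (linear in β); cycloidal s = h·(r − sin(2πr)/(2π)); simple-harmonic s = (h/2)(1 − cos(πr))
β=18°: printed 1.2000 | uniform 1.2000, cycloidal 0.2918, simple-harmonic 0.5729
β=22.5°: printed 1.5000 | uniform 1.5000, cycloidal 0.5451, simple-harmonic 0.8787
β=36°: printed 2.4000 | uniform 2.4000, cycloidal 1.8387, simple-harmonic 2.0729
β=45°: printed 3.0000 | uniform 3.0000, cycloidal 3.0000, simple-harmonic 3.0000
β=63°: printed 4.2000 | uniform 4.2000, cycloidal 5.1082, simple-harmonic 4.7634
only one law matches every sample → uniform

uniform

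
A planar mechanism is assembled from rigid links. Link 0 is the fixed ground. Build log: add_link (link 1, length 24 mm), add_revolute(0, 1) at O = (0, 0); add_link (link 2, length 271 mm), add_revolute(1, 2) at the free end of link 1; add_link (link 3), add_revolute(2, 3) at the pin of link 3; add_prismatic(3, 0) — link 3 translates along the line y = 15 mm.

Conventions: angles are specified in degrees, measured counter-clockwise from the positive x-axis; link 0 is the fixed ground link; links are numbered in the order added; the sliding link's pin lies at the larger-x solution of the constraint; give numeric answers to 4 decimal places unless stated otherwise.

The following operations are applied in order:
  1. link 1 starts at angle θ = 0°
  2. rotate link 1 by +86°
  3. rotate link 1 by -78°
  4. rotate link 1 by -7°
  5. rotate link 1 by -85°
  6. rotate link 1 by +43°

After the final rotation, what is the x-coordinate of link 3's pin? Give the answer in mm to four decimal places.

geometry: r = 24 mm, L = 271 mm, e = 15 mm; θ starts at 0°
rotate link 1 by +86°: θ ← 0° +86° = 86°
rotate link 1 by -78°: θ ← 86° -78° = 8°
rotate link 1 by -7°: θ ← 8° -7° = 1°
rotate link 1 by -85°: θ ← 1° -85° = -84°
rotate link 1 by +43°: θ ← -84° +43° = -41°
crank pin P = (r cos θ, r sin θ) = (18.113030, -15.745417)
h = r sin θ − e = -15.745417 − 15 = -30.745417
x = r cos θ + √(L² − h²) = 18.113030 + 269.250291 = 287.363321

287.3633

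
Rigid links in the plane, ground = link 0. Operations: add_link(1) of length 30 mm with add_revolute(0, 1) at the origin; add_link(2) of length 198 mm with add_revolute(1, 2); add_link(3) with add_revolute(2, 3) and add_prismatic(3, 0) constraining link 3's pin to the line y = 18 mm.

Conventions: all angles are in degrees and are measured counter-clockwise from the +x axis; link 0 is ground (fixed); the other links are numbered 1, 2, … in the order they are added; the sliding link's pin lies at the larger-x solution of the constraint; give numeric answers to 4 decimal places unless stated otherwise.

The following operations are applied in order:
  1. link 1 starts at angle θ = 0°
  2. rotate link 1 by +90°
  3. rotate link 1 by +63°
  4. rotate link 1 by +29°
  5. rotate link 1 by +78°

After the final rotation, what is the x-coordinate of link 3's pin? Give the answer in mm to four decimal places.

geometry: r = 30 mm, L = 198 mm, e = 18 mm; θ starts at 0°
rotate link 1 by +90°: θ ← 0° +90° = 90°
rotate link 1 by +63°: θ ← 90° +63° = 153°
rotate link 1 by +29°: θ ← 153° +29° = 182°
rotate link 1 by +78°: θ ← 182° +78° = 260°
crank pin P = (r cos θ, r sin θ) = (-5.209445, -29.544233)
h = r sin θ − e = -29.544233 − 18 = -47.544233
x = r cos θ + √(L² − h²) = -5.209445 + 192.207039 = 186.997594

186.9976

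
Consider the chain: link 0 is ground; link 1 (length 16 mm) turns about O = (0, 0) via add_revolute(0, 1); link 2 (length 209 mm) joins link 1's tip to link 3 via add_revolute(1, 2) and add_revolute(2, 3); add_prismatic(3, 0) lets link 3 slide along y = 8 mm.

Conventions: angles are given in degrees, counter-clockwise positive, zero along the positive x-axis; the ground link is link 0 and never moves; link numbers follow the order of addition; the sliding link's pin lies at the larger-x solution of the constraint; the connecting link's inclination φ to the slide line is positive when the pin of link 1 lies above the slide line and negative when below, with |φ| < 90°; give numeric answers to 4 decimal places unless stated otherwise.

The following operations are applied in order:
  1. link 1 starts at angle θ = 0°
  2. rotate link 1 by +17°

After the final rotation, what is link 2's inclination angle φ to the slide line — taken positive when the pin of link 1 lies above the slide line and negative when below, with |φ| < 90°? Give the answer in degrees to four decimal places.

geometry: r = 16 mm, L = 209 mm, e = 8 mm; θ starts at 0°
rotate link 1 by +17°: θ ← 0° +17° = 17°
h = r sin θ − e = 4.677947 − 8 = -3.322053
sin φ = h / L = -3.322053 / 209 = -0.01589499
φ = arcsin(-0.01589499) = -0.910754°

-0.9108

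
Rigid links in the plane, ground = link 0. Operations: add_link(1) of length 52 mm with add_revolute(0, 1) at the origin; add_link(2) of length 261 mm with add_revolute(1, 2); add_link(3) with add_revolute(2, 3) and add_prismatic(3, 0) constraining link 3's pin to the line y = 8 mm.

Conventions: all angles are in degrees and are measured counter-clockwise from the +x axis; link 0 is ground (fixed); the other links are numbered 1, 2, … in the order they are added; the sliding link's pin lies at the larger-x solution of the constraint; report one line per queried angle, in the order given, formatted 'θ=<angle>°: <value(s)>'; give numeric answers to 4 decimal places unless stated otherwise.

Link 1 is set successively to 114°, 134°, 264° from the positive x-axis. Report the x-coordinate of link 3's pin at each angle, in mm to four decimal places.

geometry: r = 52 mm, L = 261 mm, e = 8 mm
θ=114°: crank pin P = (r cos θ, r sin θ) = (-21.150305, 47.504364)
θ=114°: h = r sin θ − e = 47.504364 − 8 = 39.504364
θ=114°: x = r cos θ + √(L² − h²) = -21.150305 + 257.993033 = 236.842728
θ=134°: crank pin P = (r cos θ, r sin θ) = (-36.122235, 37.405670)
θ=134°: h = r sin θ − e = 37.405670 − 8 = 29.405670
θ=134°: x = r cos θ + √(L² − h²) = -36.122235 + 259.338209 = 223.215974
θ=264°: crank pin P = (r cos θ, r sin θ) = (-5.435480, -51.715139)
θ=264°: h = r sin θ − e = -51.715139 − 8 = -59.715139
θ=264°: x = r cos θ + √(L² − h²) = -5.435480 + 254.076961 = 248.641481

θ=114°: 236.8427
θ=134°: 223.2160
θ=264°: 248.6415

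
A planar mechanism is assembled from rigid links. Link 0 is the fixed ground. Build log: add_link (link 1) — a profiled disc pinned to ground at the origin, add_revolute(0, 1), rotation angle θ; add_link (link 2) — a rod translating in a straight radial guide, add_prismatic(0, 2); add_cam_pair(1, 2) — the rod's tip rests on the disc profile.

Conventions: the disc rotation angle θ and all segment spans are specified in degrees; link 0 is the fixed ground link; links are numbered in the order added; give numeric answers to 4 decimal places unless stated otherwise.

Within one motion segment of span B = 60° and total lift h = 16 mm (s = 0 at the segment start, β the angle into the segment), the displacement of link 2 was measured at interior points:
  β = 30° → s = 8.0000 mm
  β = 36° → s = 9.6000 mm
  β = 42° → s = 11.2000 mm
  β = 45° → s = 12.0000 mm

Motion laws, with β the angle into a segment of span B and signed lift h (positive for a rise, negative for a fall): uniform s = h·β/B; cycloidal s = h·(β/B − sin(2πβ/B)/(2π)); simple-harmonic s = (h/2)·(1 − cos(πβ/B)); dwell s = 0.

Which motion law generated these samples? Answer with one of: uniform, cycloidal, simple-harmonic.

candidates at β/B = r: uniform s = h·r (linear in β); cycloidal s = h·(r − sin(2πr)/(2π)); simple-harmonic s = (h/2)(1 − cos(πr))
β=30°: printed 8.0000 | uniform 8.0000, cycloidal 8.0000, simple-harmonic 8.0000
β=36°: printed 9.6000 | uniform 9.6000, cycloidal 11.0968, simple-harmonic 10.4721
β=42°: printed 11.2000 | uniform 11.2000, cycloidal 13.6218, simple-harmonic 12.7023
β=45°: printed 12.0000 | uniform 12.0000, cycloidal 14.5465, simple-harmonic 13.6569
only one law matches every sample → uniform

uniform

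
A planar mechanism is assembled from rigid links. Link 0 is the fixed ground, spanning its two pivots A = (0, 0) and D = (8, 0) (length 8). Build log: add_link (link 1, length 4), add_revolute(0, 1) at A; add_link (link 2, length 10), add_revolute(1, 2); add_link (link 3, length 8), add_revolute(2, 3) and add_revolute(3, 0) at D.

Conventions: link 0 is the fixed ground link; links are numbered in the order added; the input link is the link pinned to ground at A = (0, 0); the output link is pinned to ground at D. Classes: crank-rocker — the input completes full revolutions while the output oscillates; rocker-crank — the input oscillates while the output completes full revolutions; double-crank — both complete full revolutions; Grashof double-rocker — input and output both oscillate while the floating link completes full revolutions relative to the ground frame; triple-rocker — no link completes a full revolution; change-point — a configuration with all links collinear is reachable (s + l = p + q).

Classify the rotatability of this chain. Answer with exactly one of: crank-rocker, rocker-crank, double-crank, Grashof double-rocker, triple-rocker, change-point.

lengths: ground=8, input=4, coupler=10, output=8
sorted: s=4 (shortest), l=10 (longest), p+q=16
s + l = 14 vs p + q = 16
s + l < p + q (Grashof) with shortest = input link → crank-rocker

crank-rocker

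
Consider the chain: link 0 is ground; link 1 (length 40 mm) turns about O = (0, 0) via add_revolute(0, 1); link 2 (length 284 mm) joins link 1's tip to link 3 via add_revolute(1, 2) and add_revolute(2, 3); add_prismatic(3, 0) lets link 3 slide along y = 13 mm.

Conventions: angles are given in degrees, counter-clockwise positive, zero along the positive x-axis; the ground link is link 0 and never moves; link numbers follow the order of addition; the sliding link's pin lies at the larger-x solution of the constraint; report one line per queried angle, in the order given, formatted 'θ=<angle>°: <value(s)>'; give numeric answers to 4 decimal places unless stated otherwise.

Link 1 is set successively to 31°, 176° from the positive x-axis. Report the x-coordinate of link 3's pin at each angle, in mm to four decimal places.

geometry: r = 40 mm, L = 284 mm, e = 13 mm
θ=31°: crank pin P = (r cos θ, r sin θ) = (34.286692, 20.601523)
θ=31°: h = r sin θ − e = 20.601523 − 13 = 7.601523
θ=31°: x = r cos θ + √(L² − h²) = 34.286692 + 283.898251 = 318.184943
θ=176°: crank pin P = (r cos θ, r sin θ) = (-39.902562, 2.790259)
θ=176°: h = r sin θ − e = 2.790259 − 13 = -10.209741
θ=176°: x = r cos θ + √(L² − h²) = -39.902562 + 283.816422 = 243.913860

θ=31°: 318.1849
θ=176°: 243.9139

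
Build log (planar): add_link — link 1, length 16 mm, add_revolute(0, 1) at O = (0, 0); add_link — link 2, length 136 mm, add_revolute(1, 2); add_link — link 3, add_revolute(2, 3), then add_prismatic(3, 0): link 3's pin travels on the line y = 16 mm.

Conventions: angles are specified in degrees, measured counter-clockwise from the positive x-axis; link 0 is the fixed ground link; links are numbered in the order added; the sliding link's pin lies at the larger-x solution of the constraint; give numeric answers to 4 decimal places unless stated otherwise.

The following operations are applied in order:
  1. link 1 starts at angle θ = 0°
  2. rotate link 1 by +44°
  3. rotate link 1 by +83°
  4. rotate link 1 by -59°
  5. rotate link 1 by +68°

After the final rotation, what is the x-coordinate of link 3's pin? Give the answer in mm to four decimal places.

geometry: r = 16 mm, L = 136 mm, e = 16 mm; θ starts at 0°
rotate link 1 by +44°: θ ← 0° +44° = 44°
rotate link 1 by +83°: θ ← 44° +83° = 127°
rotate link 1 by -59°: θ ← 127° -59° = 68°
rotate link 1 by +68°: θ ← 68° +68° = 136°
crank pin P = (r cos θ, r sin θ) = (-11.509437, 11.114534)
h = r sin θ − e = 11.114534 − 16 = -4.885466
x = r cos θ + √(L² − h²) = -11.509437 + 135.912222 = 124.402786

124.4028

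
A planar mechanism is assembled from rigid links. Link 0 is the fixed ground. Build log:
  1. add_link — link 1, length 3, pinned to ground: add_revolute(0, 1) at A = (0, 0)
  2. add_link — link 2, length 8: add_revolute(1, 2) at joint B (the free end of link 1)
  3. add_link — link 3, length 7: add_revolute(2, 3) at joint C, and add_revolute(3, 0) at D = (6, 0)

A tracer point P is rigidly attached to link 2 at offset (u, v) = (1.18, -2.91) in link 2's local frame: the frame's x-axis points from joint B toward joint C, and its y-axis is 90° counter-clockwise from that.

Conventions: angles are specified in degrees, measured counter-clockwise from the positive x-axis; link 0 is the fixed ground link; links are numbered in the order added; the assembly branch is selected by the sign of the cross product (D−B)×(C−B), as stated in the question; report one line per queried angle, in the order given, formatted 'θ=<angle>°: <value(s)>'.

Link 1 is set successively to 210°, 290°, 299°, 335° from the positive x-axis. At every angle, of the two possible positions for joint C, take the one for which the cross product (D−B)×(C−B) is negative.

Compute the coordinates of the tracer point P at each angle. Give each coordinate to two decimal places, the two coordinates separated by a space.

A=(0,0), D=(6.00,0)
θ=210°: B = A + 3.00·(cos210°, sin210°) = (-2.5981, -1.5000)
θ=210°: |BD| = 8.7279
θ=210°: circle(B,8.00) ∩ circle(D,7.00): a=5.2233, h=6.0595
θ=210°:   candidates: C₊=(1.5061,5.3670) cross=52.887; C₋=(3.5889,-6.5716) cross=-52.887
θ=210°:   branch - wants cross < 0 → take C=(3.5889,-6.5716) (cross=-52.887)
θ=210°: ex = (C−B)/|BC| = (0.7734,-0.6340); ey = (0.6340,0.7734)
θ=210°: P = B + 1.18·ex + -2.91·ey = (-3.5303,-4.4986)
θ=290°: B = A + 3.00·(cos290°, sin290°) = (1.0261, -2.8191)
θ=290°: |BD| = 5.7173
θ=290°: circle(B,8.00) ∩ circle(D,7.00): a=4.1705, h=6.8270
θ=290°:   candidates: C₊=(1.2880,5.1766) cross=39.032; C₋=(8.0205,-6.7021) cross=-39.032
θ=290°:   branch - wants cross < 0 → take C=(8.0205,-6.7021) (cross=-39.032)
θ=290°: ex = (C−B)/|BC| = (0.8743,-0.4854); ey = (0.4854,0.8743)
θ=290°: P = B + 1.18·ex + -2.91·ey = (0.6453,-5.9361)
θ=299°: B = A + 3.00·(cos299°, sin299°) = (1.4544, -2.6239)
θ=299°: |BD| = 5.2485
θ=299°: circle(B,8.00) ∩ circle(D,7.00): a=4.0532, h=6.8972
θ=299°:   candidates: C₊=(1.5167,5.3759) cross=36.200; C₋=(8.4129,-6.5710) cross=-36.200
θ=299°:   branch - wants cross < 0 → take C=(8.4129,-6.5710) (cross=-36.200)
θ=299°: ex = (C−B)/|BC| = (0.8698,-0.4934); ey = (0.4934,0.8698)
θ=299°: P = B + 1.18·ex + -2.91·ey = (1.0450,-5.7372)
θ=335°: B = A + 3.00·(cos335°, sin335°) = (2.7189, -1.2679)
θ=335°: |BD| = 3.5175
θ=335°: circle(B,8.00) ∩ circle(D,7.00): a=3.8909, h=6.9900
θ=335°:   candidates: C₊=(3.8288,6.6548) cross=24.588; C₋=(8.8678,-6.3856) cross=-24.588
θ=335°:   branch - wants cross < 0 → take C=(8.8678,-6.3856) (cross=-24.588)
θ=335°: ex = (C−B)/|BC| = (0.7686,-0.6397); ey = (0.6397,0.7686)
θ=335°: P = B + 1.18·ex + -2.91·ey = (1.7643,-4.2594)

θ=210°: -3.53 -4.50
θ=290°: 0.65 -5.94
θ=299°: 1.05 -5.74
θ=335°: 1.76 -4.26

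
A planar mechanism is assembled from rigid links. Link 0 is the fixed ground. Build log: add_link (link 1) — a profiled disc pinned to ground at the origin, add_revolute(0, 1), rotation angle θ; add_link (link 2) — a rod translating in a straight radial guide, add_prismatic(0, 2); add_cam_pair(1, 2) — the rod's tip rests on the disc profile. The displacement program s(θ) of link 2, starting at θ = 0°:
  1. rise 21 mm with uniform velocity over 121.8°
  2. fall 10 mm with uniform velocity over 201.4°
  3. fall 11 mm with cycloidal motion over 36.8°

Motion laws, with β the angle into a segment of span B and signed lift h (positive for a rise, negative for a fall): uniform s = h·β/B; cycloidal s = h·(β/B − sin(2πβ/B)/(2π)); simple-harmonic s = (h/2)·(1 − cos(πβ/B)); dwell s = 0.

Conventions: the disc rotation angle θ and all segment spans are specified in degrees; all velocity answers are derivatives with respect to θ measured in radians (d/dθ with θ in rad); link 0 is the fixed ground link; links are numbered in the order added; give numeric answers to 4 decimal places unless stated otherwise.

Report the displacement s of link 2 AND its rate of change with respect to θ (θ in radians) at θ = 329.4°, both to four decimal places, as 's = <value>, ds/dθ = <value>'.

seg 1 [0°–121.8°] uniform, h=21: full span → s += 21 → s = 21.0000
seg 2 [121.8°–323.2°] uniform, h=-10: full span → s += -10 → s = 11.0000
seg 3 [323.2°–360°] cycloidal, h=-11: θ=329.4° here. β=6.2, B=36.8. -11·(0.1685 − sin(2π·0.1685)/(2π)) = -0.3272 → s = 10.6728
velocity in seg [323.2°–360°] (cycloidal), θ in radians: β = 6.2° = 0.1082 rad, B = 36.8° = 0.6423 rad; ds/dθ = (h/B)(1 − cos(2πβ/B)) = ((-11)/0.6423)(1 − cos(2π·0.1685)) = -8.732605 mm/rad

s = 10.6728, ds/dθ = -8.7326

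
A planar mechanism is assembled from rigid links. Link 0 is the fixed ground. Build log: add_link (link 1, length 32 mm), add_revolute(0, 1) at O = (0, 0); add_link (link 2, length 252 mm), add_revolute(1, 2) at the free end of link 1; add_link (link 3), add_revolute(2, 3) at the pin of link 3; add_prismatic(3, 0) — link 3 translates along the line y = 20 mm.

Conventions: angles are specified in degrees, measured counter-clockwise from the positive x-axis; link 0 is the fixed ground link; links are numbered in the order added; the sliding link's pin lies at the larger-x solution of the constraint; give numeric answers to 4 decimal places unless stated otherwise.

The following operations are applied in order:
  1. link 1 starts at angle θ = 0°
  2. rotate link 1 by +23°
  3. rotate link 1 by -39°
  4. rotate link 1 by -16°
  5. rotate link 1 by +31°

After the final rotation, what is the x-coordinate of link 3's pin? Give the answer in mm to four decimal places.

geometry: r = 32 mm, L = 252 mm, e = 20 mm; θ starts at 0°
rotate link 1 by +23°: θ ← 0° +23° = 23°
rotate link 1 by -39°: θ ← 23° -39° = -16°
rotate link 1 by -16°: θ ← -16° -16° = -32°
rotate link 1 by +31°: θ ← -32° +31° = -1°
crank pin P = (r cos θ, r sin θ) = (31.995126, -0.558477)
h = r sin θ − e = -0.558477 − 20 = -20.558477
x = r cos θ + √(L² − h²) = 31.995126 + 251.160007 = 283.155133

283.1551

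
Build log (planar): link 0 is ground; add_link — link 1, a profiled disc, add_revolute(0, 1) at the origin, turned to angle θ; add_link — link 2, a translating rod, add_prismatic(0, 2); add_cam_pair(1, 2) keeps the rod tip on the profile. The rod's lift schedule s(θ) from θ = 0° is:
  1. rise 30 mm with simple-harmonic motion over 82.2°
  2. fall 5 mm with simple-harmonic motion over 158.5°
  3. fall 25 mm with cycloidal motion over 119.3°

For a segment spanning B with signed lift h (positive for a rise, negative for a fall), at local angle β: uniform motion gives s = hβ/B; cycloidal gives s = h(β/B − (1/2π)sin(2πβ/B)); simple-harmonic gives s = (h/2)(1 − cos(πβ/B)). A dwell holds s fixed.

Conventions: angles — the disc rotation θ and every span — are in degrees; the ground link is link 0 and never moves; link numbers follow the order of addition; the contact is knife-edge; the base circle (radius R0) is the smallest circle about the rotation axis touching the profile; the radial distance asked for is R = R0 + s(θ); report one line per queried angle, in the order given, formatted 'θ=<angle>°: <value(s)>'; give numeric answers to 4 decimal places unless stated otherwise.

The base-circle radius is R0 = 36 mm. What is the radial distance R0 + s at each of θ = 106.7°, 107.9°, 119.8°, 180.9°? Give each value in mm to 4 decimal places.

seg 1 [0°–82.2°] simple-harmonic, h=30: full span → s += 30 → s = 30.0000
seg 2 [82.2°–240.7°] simple-harmonic, h=-5: θ=106.7° here. β=24.5, B=158.5. -5/2·(1 − cos(π·0.1546)) = -0.2890 → s = 29.7110
seg 2 [82.2°–240.7°] simple-harmonic, h=-5: θ=107.9° here. β=25.7, B=158.5. -5/2·(1 − cos(π·0.1621)) = -0.3174 → s = 29.6826
seg 2 [82.2°–240.7°] simple-harmonic, h=-5: θ=119.8° here. β=37.6, B=158.5. -5/2·(1 − cos(π·0.2372)) = -0.6627 → s = 29.3373
seg 2 [82.2°–240.7°] simple-harmonic, h=-5: θ=180.9° here. β=98.7, B=158.5. -5/2·(1 − cos(π·0.6227)) = -3.4401 → s = 26.5599
θ=106.7°: R = R0 + s = 36 + 29.7110 = 65.7110
θ=107.9°: R = R0 + s = 36 + 29.6826 = 65.6826
θ=119.8°: R = R0 + s = 36 + 29.3373 = 65.3373
θ=180.9°: R = R0 + s = 36 + 26.5599 = 62.5599

θ=106.7°: 65.7110
θ=107.9°: 65.6826
θ=119.8°: 65.3373
θ=180.9°: 62.5599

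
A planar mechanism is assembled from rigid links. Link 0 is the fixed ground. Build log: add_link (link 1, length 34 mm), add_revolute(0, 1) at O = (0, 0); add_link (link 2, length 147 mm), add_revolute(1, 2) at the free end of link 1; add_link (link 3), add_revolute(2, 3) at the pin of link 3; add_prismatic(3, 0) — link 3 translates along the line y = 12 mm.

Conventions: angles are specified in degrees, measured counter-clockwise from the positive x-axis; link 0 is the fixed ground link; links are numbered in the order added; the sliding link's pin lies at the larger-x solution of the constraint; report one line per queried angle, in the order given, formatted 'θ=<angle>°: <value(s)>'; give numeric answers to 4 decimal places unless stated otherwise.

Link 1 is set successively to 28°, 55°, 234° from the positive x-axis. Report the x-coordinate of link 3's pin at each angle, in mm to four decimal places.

geometry: r = 34 mm, L = 147 mm, e = 12 mm
θ=28°: crank pin P = (r cos θ, r sin θ) = (30.020218, 15.962033)
θ=28°: h = r sin θ − e = 15.962033 − 12 = 3.962033
θ=28°: x = r cos θ + √(L² − h²) = 30.020218 + 146.946597 = 176.966815
θ=55°: crank pin P = (r cos θ, r sin θ) = (19.501599, 27.851170)
θ=55°: h = r sin θ − e = 27.851170 − 12 = 15.851170
θ=55°: x = r cos θ + √(L² − h²) = 19.501599 + 146.142877 = 165.644476
θ=234°: crank pin P = (r cos θ, r sin θ) = (-19.984699, -27.506578)
θ=234°: h = r sin θ − e = -27.506578 − 12 = -39.506578
θ=234°: x = r cos θ + √(L² − h²) = -19.984699 + 141.591773 = 121.607075

θ=28°: 176.9668
θ=55°: 165.6445
θ=234°: 121.6071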